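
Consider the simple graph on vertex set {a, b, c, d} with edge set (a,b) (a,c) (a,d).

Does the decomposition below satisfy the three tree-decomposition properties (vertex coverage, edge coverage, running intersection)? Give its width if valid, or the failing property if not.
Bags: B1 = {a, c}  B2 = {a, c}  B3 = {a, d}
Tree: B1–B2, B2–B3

No — vertex b appears in no bag.

A tree decomposition must satisfy three properties: every vertex lies in some bag; for every edge, both endpoints lie together in some bag; and for every vertex, the bags containing it form a connected subtree. Here vertex b appears in no bag, so the decomposition is invalid.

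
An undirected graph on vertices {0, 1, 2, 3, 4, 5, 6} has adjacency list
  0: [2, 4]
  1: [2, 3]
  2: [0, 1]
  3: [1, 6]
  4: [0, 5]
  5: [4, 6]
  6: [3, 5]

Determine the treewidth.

2

A width-2 tree decomposition is:
Bags: B1 = {3, 5, 6}  B2 = {1, 3, 5}  B3 = {1, 2, 5}  B4 = {0, 2, 5}  B5 = {0, 4, 5}
Tree: B1–B2, B2–B3, B3–B4, B4–B5
Every bag has size at most 3, so the width is 3 − 1 = 2 and tw(G) ≤ 2. Since 5–6–3–1–2–0–4–5 is a cycle in G, G is not acyclic. Forests are exactly the graphs of treewidth ≤ 1, so tw(G) ≥ 2. Hence tw(G) = 2 exactly.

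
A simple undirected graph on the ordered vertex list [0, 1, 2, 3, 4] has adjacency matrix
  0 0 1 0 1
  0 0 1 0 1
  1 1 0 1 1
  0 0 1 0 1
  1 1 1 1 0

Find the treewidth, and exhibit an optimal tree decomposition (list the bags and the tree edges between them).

Treewidth 2.
One optimal decomposition is:
Bags: B1 = {1, 2, 4}  B2 = {0, 2, 4}  B3 = {2, 3, 4}
Tree: B1–B2, B2–B3

Every bag has size at most 3, so the width is 3 − 1 = 2 and tw(G) ≤ 2. For the lower bound, the 3 vertices {0, 2, 4} are pairwise adjacent, and any tree decomposition puts a clique entirely inside one bag — forcing width ≥ 2. Combining the bounds, tw(G) = 2.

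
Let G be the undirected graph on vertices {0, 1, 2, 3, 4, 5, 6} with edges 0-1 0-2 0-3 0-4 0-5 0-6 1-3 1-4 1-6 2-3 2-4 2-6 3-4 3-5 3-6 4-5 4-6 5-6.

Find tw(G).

A width-4 tree decomposition is:
Bags: B1 = {0, 1, 3, 4, 6}  B2 = {0, 2, 3, 4, 6}  B3 = {0, 3, 4, 5, 6}
Tree: B1–B2, B2–B3
Every bag has size at most 5, so the width is 5 − 1 = 4 and tw(G) ≤ 4. For the lower bound, the 5 vertices {0, 1, 3, 4, 6} are pairwise adjacent, and any tree decomposition puts a clique entirely inside one bag — forcing width ≥ 4. Combining the bounds, tw(G) = 4.

4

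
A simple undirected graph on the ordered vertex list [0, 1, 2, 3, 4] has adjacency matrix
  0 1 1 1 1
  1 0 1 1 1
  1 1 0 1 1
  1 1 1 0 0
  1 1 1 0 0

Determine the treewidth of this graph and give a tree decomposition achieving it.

Treewidth 3.
One such decomposition:
Bags: B1 = {0, 1, 2, 3}  B2 = {0, 1, 2, 4}
Tree: B1–B2

The largest bag has 4 vertices, giving width 3; this decomposition certifies tw(G) ≤ 3. On the other hand G contains the 4-clique {0, 1, 2, 3}. A clique must lie in a single bag of any decomposition, so no decomposition can have width below 3. Hence tw(G) = 3 exactly.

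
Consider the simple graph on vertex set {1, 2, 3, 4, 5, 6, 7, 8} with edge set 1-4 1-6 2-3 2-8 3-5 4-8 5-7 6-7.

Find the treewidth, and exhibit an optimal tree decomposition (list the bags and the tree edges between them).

Treewidth 2.
One such decomposition:
Bags: B1 = {2, 3, 8}  B2 = {3, 4, 8}  B3 = {1, 3, 4}  B4 = {1, 3, 6}  B5 = {3, 6, 7}  B6 = {3, 5, 7}
Tree: B1–B2, B2–B3, B3–B4, B4–B5, B5–B6

Each bag holds 3 vertices, so the decomposition has width 2, which upper-bounds the treewidth. Since 3–2–8–4–1–6–7–5–3 is a cycle in G, G is not acyclic. Forests are exactly the graphs of treewidth ≤ 1, so tw(G) ≥ 2. The upper and lower bounds meet at 2, so that is the treewidth.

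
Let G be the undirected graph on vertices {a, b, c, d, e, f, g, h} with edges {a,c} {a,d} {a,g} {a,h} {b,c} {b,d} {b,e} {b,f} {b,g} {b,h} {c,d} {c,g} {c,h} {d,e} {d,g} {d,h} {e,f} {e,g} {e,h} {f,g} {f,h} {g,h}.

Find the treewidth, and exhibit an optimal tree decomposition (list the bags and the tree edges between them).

The largest bag has 5 vertices, giving width 4; this decomposition certifies tw(G) ≤ 4. Conversely, {b, d, e, g, h} is a clique of size 5, and the vertices of any clique must share a bag in every tree decomposition; so some bag has ≥ 5 vertices and tw(G) ≥ 4. Combining the bounds, tw(G) = 4.

Treewidth 4.
One such decomposition:
Bags: B1 = {b, d, e, g, h}  B2 = {b, e, f, g, h}  B3 = {b, c, d, g, h}  B4 = {a, c, d, g, h}
Tree: B1–B2, B1–B3, B3–B4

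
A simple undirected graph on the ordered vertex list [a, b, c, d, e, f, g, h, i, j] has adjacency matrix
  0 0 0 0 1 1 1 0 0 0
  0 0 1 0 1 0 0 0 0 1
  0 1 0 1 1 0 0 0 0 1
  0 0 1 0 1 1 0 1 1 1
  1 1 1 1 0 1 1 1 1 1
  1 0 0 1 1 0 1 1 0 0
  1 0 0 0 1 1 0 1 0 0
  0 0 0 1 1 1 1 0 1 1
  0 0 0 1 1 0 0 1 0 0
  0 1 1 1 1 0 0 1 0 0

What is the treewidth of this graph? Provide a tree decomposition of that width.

Treewidth 3.
Bags: B1 = {d, e, f, h}  B2 = {d, e, h, i}  B3 = {e, f, g, h}  B4 = {d, e, h, j}  B5 = {a, e, f, g}  B6 = {c, d, e, j}  B7 = {b, c, e, j}
Tree: B1–B2, B1–B3, B1–B4, B3–B5, B4–B6, B6–B7

Every bag has size at most 4, so the width is 4 − 1 = 3 and tw(G) ≤ 3. For the lower bound, the 4 vertices {d, e, h, j} are pairwise adjacent, and any tree decomposition puts a clique entirely inside one bag — forcing width ≥ 3. Therefore the treewidth is 3.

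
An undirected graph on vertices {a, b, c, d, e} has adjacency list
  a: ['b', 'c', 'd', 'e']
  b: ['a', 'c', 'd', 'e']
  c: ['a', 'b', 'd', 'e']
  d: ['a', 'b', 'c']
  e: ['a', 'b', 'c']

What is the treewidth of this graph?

3

A width-3 tree decomposition is:
Bags: B1 = {a, b, c, e}  B2 = {a, b, c, d}
Tree: B1–B2
Each bag holds 4 vertices, so the decomposition has width 3, which upper-bounds the treewidth. On the other hand G contains the 4-clique {a, b, c, d}. A clique must lie in a single bag of any decomposition, so no decomposition can have width below 3. Combining the bounds, tw(G) = 3.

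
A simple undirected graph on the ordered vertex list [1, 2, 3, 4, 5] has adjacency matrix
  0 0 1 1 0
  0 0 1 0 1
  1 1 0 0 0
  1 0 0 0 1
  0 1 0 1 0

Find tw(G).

2

A width-2 tree decomposition is:
Bags: B1 = {1, 3, 4}  B2 = {3, 4, 5}  B3 = {2, 3, 5}
Tree: B1–B2, B2–B3
The largest bag has 3 vertices, giving width 2; this decomposition certifies tw(G) ≤ 2. For the lower bound, G contains the cycle 3–1–4–5–2–3, so G is not a forest; only forests have treewidth ≤ 1, hence tw(G) ≥ 2. The upper and lower bounds meet at 2, so that is the treewidth.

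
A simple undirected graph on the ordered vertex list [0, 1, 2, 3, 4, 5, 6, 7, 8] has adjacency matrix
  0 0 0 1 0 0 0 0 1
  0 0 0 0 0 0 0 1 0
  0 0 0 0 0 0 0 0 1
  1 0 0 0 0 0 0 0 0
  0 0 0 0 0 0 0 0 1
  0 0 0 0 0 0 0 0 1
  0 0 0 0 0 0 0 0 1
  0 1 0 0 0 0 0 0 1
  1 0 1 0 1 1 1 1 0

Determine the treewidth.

1

A width-1 tree decomposition is:
Bags: B1 = {0, 8}  B2 = {2, 8}  B3 = {5, 8}  B4 = {6, 8}  B5 = {4, 8}  B6 = {0, 3}  B7 = {7, 8}  B8 = {1, 7}
Tree: B1–B2, B2–B3, B1–B4, B4–B5, B1–B6, B5–B7, B7–B8
Every bag has size at most 2, so the width is 2 − 1 = 1 and tw(G) ≤ 1. Since G has at least one edge (e.g. 0–8), it is not an edgeless graph, so tw(G) ≥ 1. Combining the bounds, tw(G) = 1.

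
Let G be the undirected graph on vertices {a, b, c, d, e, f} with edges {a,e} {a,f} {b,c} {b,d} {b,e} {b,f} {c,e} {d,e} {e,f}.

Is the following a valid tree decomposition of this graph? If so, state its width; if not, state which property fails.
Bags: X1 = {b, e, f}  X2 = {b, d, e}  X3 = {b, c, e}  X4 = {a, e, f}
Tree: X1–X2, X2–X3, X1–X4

Yes; width 2.

Every vertex of G appears in some bag (union = {a, b, c, d, e, f}); every edge is covered by a bag; and for each vertex v the set of bags containing v is connected in the bag tree. The decomposition is therefore valid. The largest bag has 3 vertices, so the width is 2.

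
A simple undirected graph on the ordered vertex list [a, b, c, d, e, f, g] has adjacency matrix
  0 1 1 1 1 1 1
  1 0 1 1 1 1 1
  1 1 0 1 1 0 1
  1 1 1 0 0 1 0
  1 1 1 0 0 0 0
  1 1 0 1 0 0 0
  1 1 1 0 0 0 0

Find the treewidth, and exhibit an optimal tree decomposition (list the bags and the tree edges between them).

Each bag holds 4 vertices, so the decomposition has width 3, which upper-bounds the treewidth. Conversely, {a, b, c, d} is a clique of size 4, and the vertices of any clique must share a bag in every tree decomposition; so some bag has ≥ 4 vertices and tw(G) ≥ 3. The upper and lower bounds meet at 3, so that is the treewidth.

Treewidth 3.
Bags: B1 = {a, b, c, d}  B2 = {a, b, d, f}  B3 = {a, b, c, e}  B4 = {a, b, c, g}
Tree: B1–B2, B1–B3, B3–B4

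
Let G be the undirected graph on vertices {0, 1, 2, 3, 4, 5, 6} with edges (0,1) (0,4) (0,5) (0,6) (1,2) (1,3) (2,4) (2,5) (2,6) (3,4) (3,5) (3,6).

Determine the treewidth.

A width-3 tree decomposition is:
Bags: B1 = {0, 1, 2, 3}  B2 = {0, 2, 3, 5}  B3 = {0, 2, 3, 4}  B4 = {0, 2, 3, 6}
Tree: B1–B2, B2–B3, B3–B4
The largest bag has 4 vertices, giving width 3; this decomposition certifies tw(G) ≤ 3. For the lower bound: the 4 vertex sets {1,3}, {2,5}, {0}, {4} are disjoint, each induces a connected subgraph, and every pair is joined by at least one edge of G. Contracting each set to a single vertex therefore yields K_{4} as a minor, and since treewidth is minor-monotone, tw(G) ≥ tw(K_{4}) = 3. Hence tw(G) = 3 exactly.

3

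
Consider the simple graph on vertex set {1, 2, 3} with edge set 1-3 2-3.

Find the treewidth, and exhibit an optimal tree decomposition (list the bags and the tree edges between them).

Each bag holds 2 vertices, so the decomposition has width 1, which upper-bounds the treewidth. Any graph with an edge has treewidth ≥ 1, and G has the edge 3–1. Hence tw(G) = 1 exactly.

Treewidth 1.
One optimal decomposition is:
Bags: B1 = {1, 3}  B2 = {2, 3}
Tree: B1–B2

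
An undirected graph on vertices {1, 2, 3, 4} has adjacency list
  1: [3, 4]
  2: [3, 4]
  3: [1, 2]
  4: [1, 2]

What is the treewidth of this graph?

A width-2 tree decomposition is:
Bags: B1 = {1, 3, 4}  B2 = {2, 3, 4}
Tree: B1–B2
Every bag has size at most 3, so the width is 3 − 1 = 2 and tw(G) ≤ 2. Since 4–1–3–2–4 is a cycle in G, G is not acyclic. Forests are exactly the graphs of treewidth ≤ 1, so tw(G) ≥ 2. Combining the bounds, tw(G) = 2.

2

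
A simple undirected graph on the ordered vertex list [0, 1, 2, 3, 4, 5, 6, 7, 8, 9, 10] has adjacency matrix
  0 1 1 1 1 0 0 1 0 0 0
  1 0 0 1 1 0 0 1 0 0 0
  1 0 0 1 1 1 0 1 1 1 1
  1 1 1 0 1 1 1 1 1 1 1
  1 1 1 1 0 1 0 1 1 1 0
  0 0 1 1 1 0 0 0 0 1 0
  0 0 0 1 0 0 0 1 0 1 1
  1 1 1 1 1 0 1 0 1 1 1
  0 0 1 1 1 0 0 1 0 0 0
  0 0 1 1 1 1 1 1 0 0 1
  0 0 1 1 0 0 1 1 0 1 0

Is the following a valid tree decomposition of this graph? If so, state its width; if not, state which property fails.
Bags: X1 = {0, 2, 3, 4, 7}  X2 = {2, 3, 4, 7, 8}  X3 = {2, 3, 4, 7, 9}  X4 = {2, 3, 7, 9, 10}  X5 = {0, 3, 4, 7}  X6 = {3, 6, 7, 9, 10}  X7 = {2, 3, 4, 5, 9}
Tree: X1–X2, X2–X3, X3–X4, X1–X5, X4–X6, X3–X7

No — vertex 1 appears in no bag.

A tree decomposition must satisfy three properties: every vertex lies in some bag; for every edge, both endpoints lie together in some bag; and for every vertex, the bags containing it form a connected subtree. Here vertex 1 appears in no bag, so the decomposition is invalid.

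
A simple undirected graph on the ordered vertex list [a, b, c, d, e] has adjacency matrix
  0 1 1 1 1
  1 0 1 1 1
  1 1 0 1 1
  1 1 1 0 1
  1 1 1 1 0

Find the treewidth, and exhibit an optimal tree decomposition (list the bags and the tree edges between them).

With just one bag of size 5, the width is 5 − 1 = 4, so tw(G) ≤ 4. For the lower bound, the 5 vertices {a, b, c, d, e} are pairwise adjacent, and any tree decomposition puts a clique entirely inside one bag — forcing width ≥ 4. Combining the bounds, tw(G) = 4.

Treewidth 4.
One optimal decomposition is:
Bags: B1 = {a, b, c, d, e}
Tree: (single bag)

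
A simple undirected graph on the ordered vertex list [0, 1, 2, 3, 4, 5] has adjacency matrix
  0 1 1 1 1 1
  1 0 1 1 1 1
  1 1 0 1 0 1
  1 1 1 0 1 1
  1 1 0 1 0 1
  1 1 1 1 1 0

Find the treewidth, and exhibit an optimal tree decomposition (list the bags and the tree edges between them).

The largest bag has 5 vertices, giving width 4; this decomposition certifies tw(G) ≤ 4. On the other hand G contains the 5-clique {0, 1, 2, 3, 5}. A clique must lie in a single bag of any decomposition, so no decomposition can have width below 4. The upper and lower bounds meet at 4, so that is the treewidth.

Treewidth 4.
One such decomposition:
Bags: B1 = {0, 1, 3, 4, 5}  B2 = {0, 1, 2, 3, 5}
Tree: B1–B2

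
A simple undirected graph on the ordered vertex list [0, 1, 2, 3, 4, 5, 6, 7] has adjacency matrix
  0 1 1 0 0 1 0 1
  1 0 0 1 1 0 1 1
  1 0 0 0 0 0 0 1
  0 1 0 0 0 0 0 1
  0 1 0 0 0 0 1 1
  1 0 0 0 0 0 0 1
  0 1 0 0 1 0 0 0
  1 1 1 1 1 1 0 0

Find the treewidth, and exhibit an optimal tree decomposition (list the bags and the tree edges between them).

Treewidth 2.
Bags: B1 = {0, 5, 7}  B2 = {0, 1, 7}  B3 = {0, 2, 7}  B4 = {1, 3, 7}  B5 = {1, 4, 7}  B6 = {1, 4, 6}
Tree: B1–B2, B1–B3, B2–B4, B2–B5, B5–B6

Every bag has size at most 3, so the width is 3 − 1 = 2 and tw(G) ≤ 2. Conversely, {1, 4, 6} is a clique of size 3, and the vertices of any clique must share a bag in every tree decomposition; so some bag has ≥ 3 vertices and tw(G) ≥ 2. The upper and lower bounds meet at 2, so that is the treewidth.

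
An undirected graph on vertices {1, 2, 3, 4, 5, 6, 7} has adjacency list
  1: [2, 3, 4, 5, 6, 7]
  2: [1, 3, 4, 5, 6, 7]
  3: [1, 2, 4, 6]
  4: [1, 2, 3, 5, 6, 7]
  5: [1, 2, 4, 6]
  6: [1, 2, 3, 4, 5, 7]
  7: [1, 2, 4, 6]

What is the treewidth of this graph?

A width-4 tree decomposition is:
Bags: B1 = {1, 2, 4, 5, 6}  B2 = {1, 2, 4, 6, 7}  B3 = {1, 2, 3, 4, 6}
Tree: B1–B2, B1–B3
Every bag has size at most 5, so the width is 5 − 1 = 4 and tw(G) ≤ 4. For the lower bound, the 5 vertices {1, 2, 3, 4, 6} are pairwise adjacent, and any tree decomposition puts a clique entirely inside one bag — forcing width ≥ 4. The upper and lower bounds meet at 4, so that is the treewidth.

4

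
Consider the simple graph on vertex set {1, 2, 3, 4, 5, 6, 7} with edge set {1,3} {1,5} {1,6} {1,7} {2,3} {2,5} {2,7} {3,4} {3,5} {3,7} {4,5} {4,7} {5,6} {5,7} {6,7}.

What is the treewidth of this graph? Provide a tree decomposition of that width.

Each bag holds 4 vertices, so the decomposition has width 3, which upper-bounds the treewidth. For the lower bound, the 4 vertices {1, 3, 5, 7} are pairwise adjacent, and any tree decomposition puts a clique entirely inside one bag — forcing width ≥ 3. Therefore the treewidth is 3.

Treewidth 3.
Bags: B1 = {1, 5, 6, 7}  B2 = {1, 3, 5, 7}  B3 = {3, 4, 5, 7}  B4 = {2, 3, 5, 7}
Tree: B1–B2, B2–B3, B2–B4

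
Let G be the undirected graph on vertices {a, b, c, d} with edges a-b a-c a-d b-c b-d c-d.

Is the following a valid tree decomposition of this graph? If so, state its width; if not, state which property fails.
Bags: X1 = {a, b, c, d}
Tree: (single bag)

Yes; width 3.

Checking the three conditions: (i) the bags cover all of {a, b, c, d}; (ii) for each edge, some bag contains both endpoints; (iii) the bags containing any fixed vertex form a subtree. All hold, so the decomposition is valid with width 4 − 1 = 3.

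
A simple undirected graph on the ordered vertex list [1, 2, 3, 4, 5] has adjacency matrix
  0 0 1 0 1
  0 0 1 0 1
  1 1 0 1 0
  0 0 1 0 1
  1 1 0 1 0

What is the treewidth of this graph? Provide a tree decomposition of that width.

Treewidth 2.
One such decomposition:
Bags: B1 = {2, 3, 5}  B2 = {3, 4, 5}  B3 = {1, 3, 5}
Tree: B1–B2, B2–B3

The largest bag has 3 vertices, giving width 2; this decomposition certifies tw(G) ≤ 2. The edges 2–3–4–5–2 form a cycle, so G is not a tree and its treewidth is at least 2. Combining the bounds, tw(G) = 2.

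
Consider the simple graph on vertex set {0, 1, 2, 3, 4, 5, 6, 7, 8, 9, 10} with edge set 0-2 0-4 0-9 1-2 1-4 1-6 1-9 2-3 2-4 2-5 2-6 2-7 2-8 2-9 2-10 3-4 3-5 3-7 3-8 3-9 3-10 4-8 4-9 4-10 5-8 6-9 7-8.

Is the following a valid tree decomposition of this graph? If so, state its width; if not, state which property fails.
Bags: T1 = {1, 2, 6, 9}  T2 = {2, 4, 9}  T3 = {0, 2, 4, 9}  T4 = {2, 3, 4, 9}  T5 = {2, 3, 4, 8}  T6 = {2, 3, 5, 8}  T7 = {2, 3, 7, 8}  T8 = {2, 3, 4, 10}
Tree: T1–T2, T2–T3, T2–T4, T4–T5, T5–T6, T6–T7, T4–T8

A tree decomposition must satisfy three properties: every vertex lies in some bag; for every edge, both endpoints lie together in some bag; and for every vertex, the bags containing it form a connected subtree. Here edge (1,4) lies in no bag, so the decomposition is invalid.

No — edge (1,4) lies in no bag.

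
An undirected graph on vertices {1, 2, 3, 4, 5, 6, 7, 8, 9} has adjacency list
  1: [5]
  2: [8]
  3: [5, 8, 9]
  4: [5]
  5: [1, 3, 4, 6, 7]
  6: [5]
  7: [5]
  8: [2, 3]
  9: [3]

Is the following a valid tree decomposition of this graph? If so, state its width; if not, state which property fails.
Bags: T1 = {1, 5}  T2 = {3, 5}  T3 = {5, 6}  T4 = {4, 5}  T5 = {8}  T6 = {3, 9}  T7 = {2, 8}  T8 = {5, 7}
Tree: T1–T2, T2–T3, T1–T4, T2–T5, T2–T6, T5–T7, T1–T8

No — edge (3,8) lies in no bag.

A tree decomposition must satisfy three properties: every vertex lies in some bag; for every edge, both endpoints lie together in some bag; and for every vertex, the bags containing it form a connected subtree. Here edge (3,8) lies in no bag, so the decomposition is invalid.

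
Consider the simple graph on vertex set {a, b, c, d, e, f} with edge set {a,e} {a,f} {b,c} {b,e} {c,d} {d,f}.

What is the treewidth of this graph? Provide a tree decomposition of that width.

Treewidth 2.
One such decomposition:
Bags: B1 = {a, b, e}  B2 = {a, b, c}  B3 = {a, c, d}  B4 = {a, d, f}
Tree: B1–B2, B2–B3, B3–B4

Every bag has size at most 3, so the width is 3 − 1 = 2 and tw(G) ≤ 2. For the lower bound, G contains the cycle a–e–b–c–d–f–a, so G is not a forest; only forests have treewidth ≤ 1, hence tw(G) ≥ 2. Hence tw(G) = 2 exactly.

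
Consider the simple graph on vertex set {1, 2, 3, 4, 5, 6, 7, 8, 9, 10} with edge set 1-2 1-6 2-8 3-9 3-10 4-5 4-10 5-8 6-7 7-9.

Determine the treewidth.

2

A width-2 tree decomposition is:
Bags: B1 = {3, 9, 10}  B2 = {4, 9, 10}  B3 = {4, 5, 9}  B4 = {5, 8, 9}  B5 = {2, 8, 9}  B6 = {1, 2, 9}  B7 = {1, 6, 9}  B8 = {6, 7, 9}
Tree: B1–B2, B2–B3, B3–B4, B4–B5, B5–B6, B6–B7, B7–B8
The largest bag has 3 vertices, giving width 2; this decomposition certifies tw(G) ≤ 2. The edges 9–3–10–4–5–8–2–1–6–7–9 form a cycle, so G is not a tree and its treewidth is at least 2. Combining the bounds, tw(G) = 2.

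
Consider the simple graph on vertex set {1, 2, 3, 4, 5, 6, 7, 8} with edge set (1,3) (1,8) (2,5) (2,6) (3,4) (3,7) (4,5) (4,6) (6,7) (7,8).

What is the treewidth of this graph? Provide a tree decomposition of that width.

Each bag holds 3 vertices, so the decomposition has width 2, which upper-bounds the treewidth. For the lower bound, G contains the cycle 2–5–4–6–2, so G is not a forest; only forests have treewidth ≤ 1, hence tw(G) ≥ 2. Hence tw(G) = 2 exactly.

Treewidth 2.
One optimal decomposition is:
Bags: B1 = {2, 5, 6}  B2 = {4, 5, 6}  B3 = {4, 6, 7}  B4 = {3, 4, 7}  B5 = {3, 7, 8}  B6 = {1, 3, 8}
Tree: B1–B2, B2–B3, B3–B4, B4–B5, B5–B6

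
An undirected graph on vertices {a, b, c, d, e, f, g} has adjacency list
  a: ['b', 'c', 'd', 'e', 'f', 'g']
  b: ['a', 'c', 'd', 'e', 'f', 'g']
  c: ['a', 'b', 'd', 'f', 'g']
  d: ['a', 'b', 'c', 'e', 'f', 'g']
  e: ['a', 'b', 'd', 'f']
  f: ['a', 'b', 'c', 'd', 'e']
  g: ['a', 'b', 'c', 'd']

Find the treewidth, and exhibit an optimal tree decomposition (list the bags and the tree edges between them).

Each bag holds 5 vertices, so the decomposition has width 4, which upper-bounds the treewidth. On the other hand G contains the 5-clique {a, b, d, e, f}. A clique must lie in a single bag of any decomposition, so no decomposition can have width below 4. Therefore the treewidth is 4.

Treewidth 4.
Bags: B1 = {a, b, c, d, f}  B2 = {a, b, c, d, g}  B3 = {a, b, d, e, f}
Tree: B1–B2, B1–B3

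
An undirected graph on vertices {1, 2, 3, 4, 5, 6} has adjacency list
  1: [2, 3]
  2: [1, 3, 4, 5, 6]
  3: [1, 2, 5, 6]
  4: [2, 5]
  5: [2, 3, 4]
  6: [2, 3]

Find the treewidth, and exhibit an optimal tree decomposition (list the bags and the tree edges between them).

The largest bag has 3 vertices, giving width 2; this decomposition certifies tw(G) ≤ 2. For the lower bound, the 3 vertices {1, 2, 3} are pairwise adjacent, and any tree decomposition puts a clique entirely inside one bag — forcing width ≥ 2. The upper and lower bounds meet at 2, so that is the treewidth.

Treewidth 2.
One such decomposition:
Bags: B1 = {2, 3, 5}  B2 = {1, 2, 3}  B3 = {2, 3, 6}  B4 = {2, 4, 5}
Tree: B1–B2, B1–B3, B1–B4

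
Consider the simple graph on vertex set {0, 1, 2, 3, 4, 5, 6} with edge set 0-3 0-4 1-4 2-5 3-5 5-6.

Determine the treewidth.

A width-1 tree decomposition is:
Bags: B1 = {3, 5}  B2 = {0, 3}  B3 = {5, 6}  B4 = {0, 4}  B5 = {2, 5}  B6 = {1, 4}
Tree: B1–B2, B1–B3, B2–B4, B3–B5, B4–B6
Each bag holds 2 vertices, so the decomposition has width 1, which upper-bounds the treewidth. G has an edge, so its treewidth is at least 1. Combining the bounds, tw(G) = 1.

1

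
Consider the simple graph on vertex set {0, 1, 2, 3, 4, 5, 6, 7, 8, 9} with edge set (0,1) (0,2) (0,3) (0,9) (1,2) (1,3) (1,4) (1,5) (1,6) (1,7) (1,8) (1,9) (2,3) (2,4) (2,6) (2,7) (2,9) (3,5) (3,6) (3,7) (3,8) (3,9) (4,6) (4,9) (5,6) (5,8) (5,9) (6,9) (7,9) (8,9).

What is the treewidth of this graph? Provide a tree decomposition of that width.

Each bag holds 5 vertices, so the decomposition has width 4, which upper-bounds the treewidth. On the other hand G contains the 5-clique {1, 3, 5, 8, 9}. A clique must lie in a single bag of any decomposition, so no decomposition can have width below 4. Therefore the treewidth is 4.

Treewidth 4.
One optimal decomposition is:
Bags: B1 = {1, 2, 3, 6, 9}  B2 = {0, 1, 2, 3, 9}  B3 = {1, 2, 3, 7, 9}  B4 = {1, 2, 4, 6, 9}  B5 = {1, 3, 5, 6, 9}  B6 = {1, 3, 5, 8, 9}
Tree: B1–B2, B1–B3, B1–B4, B1–B5, B5–B6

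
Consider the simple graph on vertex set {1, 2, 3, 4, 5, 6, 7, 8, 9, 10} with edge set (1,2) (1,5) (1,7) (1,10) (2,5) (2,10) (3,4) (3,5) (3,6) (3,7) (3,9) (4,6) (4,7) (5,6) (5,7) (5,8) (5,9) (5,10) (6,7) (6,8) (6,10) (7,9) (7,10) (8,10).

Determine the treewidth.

3

A width-3 tree decomposition is:
Bags: B1 = {5, 6, 7, 10}  B2 = {3, 5, 6, 7}  B3 = {1, 5, 7, 10}  B4 = {3, 5, 7, 9}  B5 = {3, 4, 6, 7}  B6 = {1, 2, 5, 10}  B7 = {5, 6, 8, 10}
Tree: B1–B2, B1–B3, B2–B4, B2–B5, B3–B6, B1–B7
Each bag holds 4 vertices, so the decomposition has width 3, which upper-bounds the treewidth. For the lower bound, the 4 vertices {3, 4, 6, 7} are pairwise adjacent, and any tree decomposition puts a clique entirely inside one bag — forcing width ≥ 3. Therefore the treewidth is 3.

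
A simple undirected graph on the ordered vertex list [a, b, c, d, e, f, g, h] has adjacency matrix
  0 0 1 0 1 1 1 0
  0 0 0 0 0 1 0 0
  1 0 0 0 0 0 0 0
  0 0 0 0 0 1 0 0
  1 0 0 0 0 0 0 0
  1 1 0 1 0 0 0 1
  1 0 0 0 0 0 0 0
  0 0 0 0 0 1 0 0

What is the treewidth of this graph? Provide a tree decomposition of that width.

Every bag has size at most 2, so the width is 2 − 1 = 1 and tw(G) ≤ 1. G has an edge, so its treewidth is at least 1. Hence tw(G) = 1 exactly.

Treewidth 1.
One optimal decomposition is:
Bags: B1 = {a, c}  B2 = {a, f}  B3 = {b, f}  B4 = {a, e}  B5 = {f, h}  B6 = {a, g}  B7 = {d, f}
Tree: B1–B2, B2–B3, B1–B4, B2–B5, B1–B6, B3–B7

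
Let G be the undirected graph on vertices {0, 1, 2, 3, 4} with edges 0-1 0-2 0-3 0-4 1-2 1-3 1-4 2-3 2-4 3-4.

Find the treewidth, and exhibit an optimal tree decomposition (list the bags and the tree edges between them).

Treewidth 4.
Bags: B1 = {0, 1, 2, 3, 4}
Tree: (single bag)

With just one bag of size 5, the width is 5 − 1 = 4, so tw(G) ≤ 4. On the other hand G contains the 5-clique {0, 1, 2, 3, 4}. A clique must lie in a single bag of any decomposition, so no decomposition can have width below 4. Combining the bounds, tw(G) = 4.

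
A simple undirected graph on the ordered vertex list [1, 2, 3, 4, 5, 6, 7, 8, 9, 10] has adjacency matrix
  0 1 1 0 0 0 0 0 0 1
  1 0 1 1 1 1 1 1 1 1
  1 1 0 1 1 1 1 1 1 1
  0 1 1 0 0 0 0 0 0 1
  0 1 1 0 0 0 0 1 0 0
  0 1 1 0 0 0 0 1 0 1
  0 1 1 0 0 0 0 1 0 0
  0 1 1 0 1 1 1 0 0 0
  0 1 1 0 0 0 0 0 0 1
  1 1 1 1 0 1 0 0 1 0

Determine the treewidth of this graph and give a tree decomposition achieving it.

Every bag has size at most 4, so the width is 4 − 1 = 3 and tw(G) ≤ 3. Conversely, {2, 3, 5, 8} is a clique of size 4, and the vertices of any clique must share a bag in every tree decomposition; so some bag has ≥ 4 vertices and tw(G) ≥ 3. The upper and lower bounds meet at 3, so that is the treewidth.

Treewidth 3.
One such decomposition:
Bags: B1 = {2, 3, 4, 10}  B2 = {2, 3, 6, 10}  B3 = {2, 3, 9, 10}  B4 = {2, 3, 6, 8}  B5 = {1, 2, 3, 10}  B6 = {2, 3, 5, 8}  B7 = {2, 3, 7, 8}
Tree: B1–B2, B1–B3, B2–B4, B1–B5, B4–B6, B4–B7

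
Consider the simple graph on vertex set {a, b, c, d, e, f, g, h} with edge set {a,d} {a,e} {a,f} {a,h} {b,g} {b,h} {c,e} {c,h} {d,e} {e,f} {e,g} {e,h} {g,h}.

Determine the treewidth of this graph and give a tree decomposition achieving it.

The largest bag has 3 vertices, giving width 2; this decomposition certifies tw(G) ≤ 2. For the lower bound, the 3 vertices {a, d, e} are pairwise adjacent, and any tree decomposition puts a clique entirely inside one bag — forcing width ≥ 2. Combining the bounds, tw(G) = 2.

Treewidth 2.
Bags: B1 = {a, d, e}  B2 = {a, e, f}  B3 = {a, e, h}  B4 = {e, g, h}  B5 = {b, g, h}  B6 = {c, e, h}
Tree: B1–B2, B2–B3, B3–B4, B4–B5, B3–B6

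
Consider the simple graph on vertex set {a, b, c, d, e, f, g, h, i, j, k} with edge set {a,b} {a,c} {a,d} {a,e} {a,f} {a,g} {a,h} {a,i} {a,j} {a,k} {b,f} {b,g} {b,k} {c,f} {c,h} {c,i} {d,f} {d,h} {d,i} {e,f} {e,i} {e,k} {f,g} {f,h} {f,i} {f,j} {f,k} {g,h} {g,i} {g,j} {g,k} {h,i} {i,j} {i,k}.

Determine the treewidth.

A width-4 tree decomposition is:
Bags: B1 = {a, f, g, i, k}  B2 = {a, b, f, g, k}  B3 = {a, f, g, h, i}  B4 = {a, f, g, i, j}  B5 = {a, c, f, h, i}  B6 = {a, d, f, h, i}  B7 = {a, e, f, i, k}
Tree: B1–B2, B1–B3, B1–B4, B3–B5, B5–B6, B1–B7
Each bag holds 5 vertices, so the decomposition has width 4, which upper-bounds the treewidth. On the other hand G contains the 5-clique {a, b, f, g, k}. A clique must lie in a single bag of any decomposition, so no decomposition can have width below 4. Therefore the treewidth is 4.

4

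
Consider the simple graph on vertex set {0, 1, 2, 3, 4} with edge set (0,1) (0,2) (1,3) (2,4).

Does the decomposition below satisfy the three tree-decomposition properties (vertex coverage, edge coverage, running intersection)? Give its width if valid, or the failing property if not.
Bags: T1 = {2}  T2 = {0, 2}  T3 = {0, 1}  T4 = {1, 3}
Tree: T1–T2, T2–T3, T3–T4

A tree decomposition must satisfy three properties: every vertex lies in some bag; for every edge, both endpoints lie together in some bag; and for every vertex, the bags containing it form a connected subtree. Here vertex 4 appears in no bag, so the decomposition is invalid.

No — vertex 4 appears in no bag.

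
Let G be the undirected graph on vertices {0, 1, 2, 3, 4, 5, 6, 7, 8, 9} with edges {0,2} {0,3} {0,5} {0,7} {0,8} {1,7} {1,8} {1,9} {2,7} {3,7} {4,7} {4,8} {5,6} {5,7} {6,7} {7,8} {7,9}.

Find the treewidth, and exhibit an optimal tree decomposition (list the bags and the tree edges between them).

Treewidth 2.
One such decomposition:
Bags: B1 = {1, 7, 8}  B2 = {4, 7, 8}  B3 = {0, 7, 8}  B4 = {0, 2, 7}  B5 = {0, 5, 7}  B6 = {0, 3, 7}  B7 = {5, 6, 7}  B8 = {1, 7, 9}
Tree: B1–B2, B2–B3, B3–B4, B4–B5, B3–B6, B5–B7, B1–B8

Every bag has size at most 3, so the width is 3 − 1 = 2 and tw(G) ≤ 2. On the other hand G contains the 3-clique {0, 7, 8}. A clique must lie in a single bag of any decomposition, so no decomposition can have width below 2. The upper and lower bounds meet at 2, so that is the treewidth.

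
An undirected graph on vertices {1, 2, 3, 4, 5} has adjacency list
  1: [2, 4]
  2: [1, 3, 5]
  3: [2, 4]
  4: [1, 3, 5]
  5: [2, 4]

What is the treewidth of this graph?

2

A width-2 tree decomposition is:
Bags: B1 = {1, 2, 4}  B2 = {2, 3, 4}  B3 = {2, 4, 5}
Tree: B1–B2, B2–B3
Each bag holds 3 vertices, so the decomposition has width 2, which upper-bounds the treewidth. The edges 4–1–2–3–4 form a cycle, so G is not a tree and its treewidth is at least 2. Combining the bounds, tw(G) = 2.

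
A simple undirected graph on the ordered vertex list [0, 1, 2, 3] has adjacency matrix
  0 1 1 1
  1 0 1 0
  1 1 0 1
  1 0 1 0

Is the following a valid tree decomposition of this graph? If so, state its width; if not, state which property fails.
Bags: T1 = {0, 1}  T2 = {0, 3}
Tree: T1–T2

No — vertex 2 appears in no bag.

A tree decomposition must satisfy three properties: every vertex lies in some bag; for every edge, both endpoints lie together in some bag; and for every vertex, the bags containing it form a connected subtree. Here vertex 2 appears in no bag, so the decomposition is invalid.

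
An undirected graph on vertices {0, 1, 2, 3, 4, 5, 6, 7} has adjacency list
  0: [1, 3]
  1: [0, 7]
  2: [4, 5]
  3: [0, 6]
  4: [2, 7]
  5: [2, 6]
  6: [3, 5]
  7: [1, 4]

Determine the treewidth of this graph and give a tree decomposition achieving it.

Treewidth 2.
Bags: B1 = {3, 5, 6}  B2 = {2, 3, 5}  B3 = {2, 3, 4}  B4 = {3, 4, 7}  B5 = {1, 3, 7}  B6 = {0, 1, 3}
Tree: B1–B2, B2–B3, B3–B4, B4–B5, B5–B6

Every bag has size at most 3, so the width is 3 − 1 = 2 and tw(G) ≤ 2. The edges 3–6–5–2–4–7–1–0–3 form a cycle, so G is not a tree and its treewidth is at least 2. Combining the bounds, tw(G) = 2.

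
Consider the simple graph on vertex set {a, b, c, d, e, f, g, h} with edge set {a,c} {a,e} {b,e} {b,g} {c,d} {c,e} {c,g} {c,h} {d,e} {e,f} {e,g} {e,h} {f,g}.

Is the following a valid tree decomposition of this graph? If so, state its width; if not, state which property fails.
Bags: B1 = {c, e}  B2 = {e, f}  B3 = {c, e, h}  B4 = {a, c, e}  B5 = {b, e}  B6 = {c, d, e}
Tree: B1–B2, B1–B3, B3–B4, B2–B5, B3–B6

No — vertex g appears in no bag.

A tree decomposition must satisfy three properties: every vertex lies in some bag; for every edge, both endpoints lie together in some bag; and for every vertex, the bags containing it form a connected subtree. Here vertex g appears in no bag, so the decomposition is invalid.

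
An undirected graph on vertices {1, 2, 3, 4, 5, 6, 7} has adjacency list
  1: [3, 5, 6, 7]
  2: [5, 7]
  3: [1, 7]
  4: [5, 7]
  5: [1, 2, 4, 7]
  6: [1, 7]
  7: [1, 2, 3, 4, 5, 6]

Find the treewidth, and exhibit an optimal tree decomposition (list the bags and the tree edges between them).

Treewidth 2.
One optimal decomposition is:
Bags: B1 = {2, 5, 7}  B2 = {1, 5, 7}  B3 = {4, 5, 7}  B4 = {1, 3, 7}  B5 = {1, 6, 7}
Tree: B1–B2, B2–B3, B2–B4, B4–B5

The largest bag has 3 vertices, giving width 2; this decomposition certifies tw(G) ≤ 2. Conversely, {1, 3, 7} is a clique of size 3, and the vertices of any clique must share a bag in every tree decomposition; so some bag has ≥ 3 vertices and tw(G) ≥ 2. Combining the bounds, tw(G) = 2.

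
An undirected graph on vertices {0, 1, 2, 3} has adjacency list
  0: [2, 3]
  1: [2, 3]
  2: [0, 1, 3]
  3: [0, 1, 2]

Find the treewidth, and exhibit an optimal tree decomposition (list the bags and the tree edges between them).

Each bag holds 3 vertices, so the decomposition has width 2, which upper-bounds the treewidth. On the other hand G contains the 3-clique {0, 2, 3}. A clique must lie in a single bag of any decomposition, so no decomposition can have width below 2. Therefore the treewidth is 2.

Treewidth 2.
One optimal decomposition is:
Bags: B1 = {1, 2, 3}  B2 = {0, 2, 3}
Tree: B1–B2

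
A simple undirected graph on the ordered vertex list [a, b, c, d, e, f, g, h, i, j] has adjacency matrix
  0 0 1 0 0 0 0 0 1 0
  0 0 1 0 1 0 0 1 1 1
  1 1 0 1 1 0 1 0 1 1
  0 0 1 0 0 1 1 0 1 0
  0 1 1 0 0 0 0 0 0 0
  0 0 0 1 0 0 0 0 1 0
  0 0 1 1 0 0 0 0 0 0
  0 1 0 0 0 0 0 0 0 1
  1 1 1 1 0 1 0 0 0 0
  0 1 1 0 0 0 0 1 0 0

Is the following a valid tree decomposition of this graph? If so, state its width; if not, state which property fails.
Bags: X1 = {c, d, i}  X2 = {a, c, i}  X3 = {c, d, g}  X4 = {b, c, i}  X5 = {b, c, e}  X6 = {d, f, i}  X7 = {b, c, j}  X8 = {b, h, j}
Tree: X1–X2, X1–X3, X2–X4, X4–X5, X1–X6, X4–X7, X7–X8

Yes; width 2.

Vertex coverage: the bags together contain {a, b, c, d, e, f, g, h, i, j}, the full vertex set. Edge coverage: each edge of G has both endpoints in at least one bag. Running intersection: for every vertex, the bags containing it form a connected subtree. All three properties hold, so this is a valid tree decomposition of width max|bag| − 1 = 2, and hence tw(G) ≤ 2.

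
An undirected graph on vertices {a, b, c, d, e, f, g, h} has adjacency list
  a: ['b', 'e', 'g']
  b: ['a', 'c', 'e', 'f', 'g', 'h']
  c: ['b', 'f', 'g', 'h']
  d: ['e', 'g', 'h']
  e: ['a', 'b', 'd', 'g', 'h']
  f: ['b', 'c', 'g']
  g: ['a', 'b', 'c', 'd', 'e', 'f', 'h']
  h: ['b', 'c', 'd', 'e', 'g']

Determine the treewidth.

A width-3 tree decomposition is:
Bags: B1 = {b, e, g, h}  B2 = {a, b, e, g}  B3 = {b, c, g, h}  B4 = {b, c, f, g}  B5 = {d, e, g, h}
Tree: B1–B2, B1–B3, B3–B4, B1–B5
Each bag holds 4 vertices, so the decomposition has width 3, which upper-bounds the treewidth. For the lower bound, the 4 vertices {d, e, g, h} are pairwise adjacent, and any tree decomposition puts a clique entirely inside one bag — forcing width ≥ 3. Therefore the treewidth is 3.

3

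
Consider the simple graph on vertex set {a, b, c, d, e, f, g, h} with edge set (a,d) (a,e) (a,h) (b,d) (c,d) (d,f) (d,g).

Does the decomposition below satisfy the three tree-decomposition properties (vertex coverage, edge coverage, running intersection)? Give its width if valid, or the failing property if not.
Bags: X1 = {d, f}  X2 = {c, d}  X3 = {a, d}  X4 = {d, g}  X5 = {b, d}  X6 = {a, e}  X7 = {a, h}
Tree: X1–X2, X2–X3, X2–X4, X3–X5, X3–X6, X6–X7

Checking the three conditions: (i) the bags cover all of {a, b, c, d, e, f, g, h}; (ii) for each edge, some bag contains both endpoints; (iii) the bags containing any fixed vertex form a subtree. All hold, so the decomposition is valid with width 2 − 1 = 1.

Yes; width 1.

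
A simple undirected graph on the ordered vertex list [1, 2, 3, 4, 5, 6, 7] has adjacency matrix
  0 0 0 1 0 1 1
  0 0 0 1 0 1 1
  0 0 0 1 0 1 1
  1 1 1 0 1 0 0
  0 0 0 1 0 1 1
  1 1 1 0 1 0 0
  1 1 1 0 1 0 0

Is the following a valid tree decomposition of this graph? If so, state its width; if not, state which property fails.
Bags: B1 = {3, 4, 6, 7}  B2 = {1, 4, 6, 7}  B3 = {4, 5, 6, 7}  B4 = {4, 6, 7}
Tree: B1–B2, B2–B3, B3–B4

A tree decomposition must satisfy three properties: every vertex lies in some bag; for every edge, both endpoints lie together in some bag; and for every vertex, the bags containing it form a connected subtree. Here vertex 2 appears in no bag, so the decomposition is invalid.

No — vertex 2 appears in no bag.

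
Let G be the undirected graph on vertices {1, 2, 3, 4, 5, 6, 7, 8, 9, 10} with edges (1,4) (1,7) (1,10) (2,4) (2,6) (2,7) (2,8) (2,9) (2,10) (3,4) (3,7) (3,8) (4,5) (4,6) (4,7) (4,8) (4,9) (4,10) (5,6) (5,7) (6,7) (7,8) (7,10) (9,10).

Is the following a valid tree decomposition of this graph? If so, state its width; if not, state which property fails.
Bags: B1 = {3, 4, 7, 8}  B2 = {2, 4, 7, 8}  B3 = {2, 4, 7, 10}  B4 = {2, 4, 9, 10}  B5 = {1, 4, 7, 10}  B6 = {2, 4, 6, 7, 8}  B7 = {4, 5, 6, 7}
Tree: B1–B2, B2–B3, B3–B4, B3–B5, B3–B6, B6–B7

No — bags containing vertex 8 are not connected in the tree.

A tree decomposition must satisfy three properties: every vertex lies in some bag; for every edge, both endpoints lie together in some bag; and for every vertex, the bags containing it form a connected subtree. Here bags containing vertex 8 are not connected in the tree, so the decomposition is invalid.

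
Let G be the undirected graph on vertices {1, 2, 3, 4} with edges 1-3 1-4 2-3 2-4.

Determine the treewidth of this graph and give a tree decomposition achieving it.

Every bag has size at most 3, so the width is 3 − 1 = 2 and tw(G) ≤ 2. Since 4–2–3–1–4 is a cycle in G, G is not acyclic. Forests are exactly the graphs of treewidth ≤ 1, so tw(G) ≥ 2. The upper and lower bounds meet at 2, so that is the treewidth.

Treewidth 2.
Bags: B1 = {2, 3, 4}  B2 = {1, 3, 4}
Tree: B1–B2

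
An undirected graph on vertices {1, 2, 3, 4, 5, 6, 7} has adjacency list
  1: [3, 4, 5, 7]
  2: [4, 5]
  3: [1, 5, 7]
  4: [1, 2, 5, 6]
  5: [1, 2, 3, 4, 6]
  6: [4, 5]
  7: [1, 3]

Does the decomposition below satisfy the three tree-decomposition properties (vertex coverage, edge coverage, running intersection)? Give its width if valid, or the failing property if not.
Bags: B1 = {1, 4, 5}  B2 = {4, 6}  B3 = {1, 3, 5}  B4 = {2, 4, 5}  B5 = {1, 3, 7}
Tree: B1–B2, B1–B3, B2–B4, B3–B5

A tree decomposition must satisfy three properties: every vertex lies in some bag; for every edge, both endpoints lie together in some bag; and for every vertex, the bags containing it form a connected subtree. Here edge (5,6) lies in no bag, so the decomposition is invalid.

No — edge (5,6) lies in no bag.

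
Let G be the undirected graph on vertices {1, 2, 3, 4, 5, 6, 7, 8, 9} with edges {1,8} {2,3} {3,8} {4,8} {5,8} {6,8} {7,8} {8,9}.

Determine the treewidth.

A width-1 tree decomposition is:
Bags: B1 = {4, 8}  B2 = {7, 8}  B3 = {3, 8}  B4 = {1, 8}  B5 = {6, 8}  B6 = {8, 9}  B7 = {5, 8}  B8 = {2, 3}
Tree: B1–B2, B2–B3, B1–B4, B2–B5, B5–B6, B4–B7, B3–B8
The largest bag has 2 vertices, giving width 1; this decomposition certifies tw(G) ≤ 1. G has an edge, so its treewidth is at least 1. The upper and lower bounds meet at 1, so that is the treewidth.

1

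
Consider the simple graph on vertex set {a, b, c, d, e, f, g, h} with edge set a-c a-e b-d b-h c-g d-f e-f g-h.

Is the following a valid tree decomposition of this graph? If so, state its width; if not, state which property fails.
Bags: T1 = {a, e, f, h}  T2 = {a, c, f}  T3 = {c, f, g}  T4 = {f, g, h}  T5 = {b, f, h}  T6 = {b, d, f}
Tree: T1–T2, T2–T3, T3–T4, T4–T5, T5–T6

No — bags containing vertex h are not connected in the tree.

A tree decomposition must satisfy three properties: every vertex lies in some bag; for every edge, both endpoints lie together in some bag; and for every vertex, the bags containing it form a connected subtree. Here bags containing vertex h are not connected in the tree, so the decomposition is invalid.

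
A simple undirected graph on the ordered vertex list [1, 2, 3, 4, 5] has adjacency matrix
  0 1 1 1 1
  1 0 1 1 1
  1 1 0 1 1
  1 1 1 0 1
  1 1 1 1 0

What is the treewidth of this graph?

4

A width-4 tree decomposition is:
Bags: B1 = {1, 2, 3, 4, 5}
Tree: (single bag)
A single bag containing all 5 vertices is trivially a valid decomposition of width 4. Conversely, {1, 2, 3, 4, 5} is a clique of size 5, and the vertices of any clique must share a bag in every tree decomposition; so some bag has ≥ 5 vertices and tw(G) ≥ 4. Hence tw(G) = 4 exactly.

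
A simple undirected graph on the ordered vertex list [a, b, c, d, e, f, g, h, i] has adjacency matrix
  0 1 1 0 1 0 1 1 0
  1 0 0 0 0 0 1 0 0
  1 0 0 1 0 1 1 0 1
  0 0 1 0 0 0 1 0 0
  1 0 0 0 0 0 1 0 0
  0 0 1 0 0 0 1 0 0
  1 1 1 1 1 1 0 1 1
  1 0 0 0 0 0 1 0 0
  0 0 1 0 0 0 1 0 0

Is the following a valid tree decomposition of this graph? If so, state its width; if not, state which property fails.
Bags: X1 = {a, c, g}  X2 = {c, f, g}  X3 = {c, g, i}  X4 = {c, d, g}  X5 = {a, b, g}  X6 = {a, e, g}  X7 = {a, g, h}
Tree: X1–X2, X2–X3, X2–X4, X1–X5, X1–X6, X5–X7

Every vertex of G appears in some bag (union = {a, b, c, d, e, f, g, h, i}); every edge is covered by a bag; and for each vertex v the set of bags containing v is connected in the bag tree. The decomposition is therefore valid. The largest bag has 3 vertices, so the width is 2.

Yes; width 2.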